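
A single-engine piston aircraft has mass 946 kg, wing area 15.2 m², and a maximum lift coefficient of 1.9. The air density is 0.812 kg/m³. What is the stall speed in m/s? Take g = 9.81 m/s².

V_stall = 28.1 m/s

Stall occurs when L = W at CL,max. W = mg = 946 × 9.81 = 9280 N.
V_stall = √(2W/(ρ·S·CL,max)) = √(2 × 9280 / (0.812 × 15.2 × 1.9))
V_stall = √791.5 = 28.1 m/s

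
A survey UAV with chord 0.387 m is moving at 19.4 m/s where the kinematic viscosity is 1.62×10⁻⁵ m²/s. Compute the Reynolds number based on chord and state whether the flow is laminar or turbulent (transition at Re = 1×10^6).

Re = 4.63×10^5 (laminar)

Re = v·c/ν = 19.4 × 0.387 / (1.62×10⁻⁵) = 4.63×10^5
Since 4.63×10^5 < 1×10^6, the flow is laminar.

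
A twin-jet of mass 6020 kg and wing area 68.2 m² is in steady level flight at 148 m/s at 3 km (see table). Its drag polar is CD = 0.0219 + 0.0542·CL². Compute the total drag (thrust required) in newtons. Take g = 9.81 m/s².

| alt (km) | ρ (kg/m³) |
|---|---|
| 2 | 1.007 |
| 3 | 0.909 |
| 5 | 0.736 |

At 3 km, from the table: ρ = 0.909 kg/m³.
In steady level flight, lift balances weight: W = mg = 6020 × 9.81 = 59056 N.
Dynamic pressure q = 0.5 × 0.909 × 148² = 9955 Pa.
CL = 2W/(ρv²S) = 2×59056/(0.909×148²×68.2) = 0.08698.
CD = 0.0219 + 0.0542 × 0.08698² = 0.02231.
D = q·S·CD = 9955 × 68.2 × 0.02231 = 15150 N

D = 15100 N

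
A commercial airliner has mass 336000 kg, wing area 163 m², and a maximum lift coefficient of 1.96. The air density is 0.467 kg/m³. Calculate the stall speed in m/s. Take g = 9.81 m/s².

V_stall = 210 m/s

Stall occurs when L = W at CL,max. W = mg = 336000 × 9.81 = 3.296×10^6 N.
V_stall = √(2W/(ρ·S·CL,max)) = √(2 × 3.296×10^6 / (0.467 × 163 × 1.96))
V_stall = √44190 = 210 m/s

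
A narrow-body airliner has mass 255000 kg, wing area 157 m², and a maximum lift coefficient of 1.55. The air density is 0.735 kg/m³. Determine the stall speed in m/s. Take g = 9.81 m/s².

At stall, lift equals weight: L = W = m·g = 255000 × 9.81 = 2.502×10^6 N.
From L = ½ρV²S·CL,max = W: V_stall = √(2W/(ρSCL,max)) = √(2·2.502×10^6/(0.735·157·1.55))
V_stall = √27970 = 167 m/s

V_stall = 167 m/s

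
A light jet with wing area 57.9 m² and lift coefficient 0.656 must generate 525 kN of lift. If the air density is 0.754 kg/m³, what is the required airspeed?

L = ½ρv²S·CL ⇒ v = √(2L/(ρ·S·CL))
v = √(2 × 5.25×10^5 / (0.754 × 57.9 × 0.656)) = √36660 = 191 m/s

v = 191 m/s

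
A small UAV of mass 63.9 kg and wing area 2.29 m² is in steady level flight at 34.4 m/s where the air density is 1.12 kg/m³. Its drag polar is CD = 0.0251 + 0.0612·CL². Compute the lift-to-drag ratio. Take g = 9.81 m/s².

Level flight ⇒ L = W = m·g = 63.9 × 9.81 = 626.86 N.
Dynamic pressure q = 0.5 × 1.12 × 34.4² = 662.7 Pa.
CL = W/(q·S) = 626.86 / (662.7 × 2.29) = 0.4131.
CD = 0.0251 + 0.0612 × 0.4131² = 0.03554.
L/D = CL/CD = 0.4131 / 0.03554 = 11.6

L/D = 11.6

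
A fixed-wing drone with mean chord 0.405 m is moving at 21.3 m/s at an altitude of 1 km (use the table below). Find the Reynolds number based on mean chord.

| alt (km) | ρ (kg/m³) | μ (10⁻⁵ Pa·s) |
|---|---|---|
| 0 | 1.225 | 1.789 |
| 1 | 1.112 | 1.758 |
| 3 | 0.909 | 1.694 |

Re = 5.46×10^5

At 1 km, from the table: ρ = 1.112 kg/m³, μ = 1.758×10⁻⁵ Pa·s.
Re = ρ·v·c/μ = 1.112 × 21.3 × 0.405 / (1.758×10⁻⁵) = 5.46×10^5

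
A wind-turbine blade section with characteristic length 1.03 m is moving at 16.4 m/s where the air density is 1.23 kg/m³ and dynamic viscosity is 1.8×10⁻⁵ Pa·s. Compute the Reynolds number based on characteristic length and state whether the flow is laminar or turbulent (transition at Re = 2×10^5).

Re = ρ·v·c/μ = 1.23 × 16.4 × 1.03 / (1.8×10⁻⁵) = 1.15×10^6
Since 1.15×10^6 > 2×10^5, the flow is turbulent.

Re = 1.15×10^6 (turbulent)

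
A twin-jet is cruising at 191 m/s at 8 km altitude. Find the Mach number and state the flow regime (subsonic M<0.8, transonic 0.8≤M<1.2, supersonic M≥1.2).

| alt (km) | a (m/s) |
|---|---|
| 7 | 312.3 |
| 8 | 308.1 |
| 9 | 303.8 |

At 8 km, from the table: a = 308.1 m/s.
M = v/a = 191 / 308.1 = 0.62
M = 0.62 → subsonic.

M = 0.62 (subsonic)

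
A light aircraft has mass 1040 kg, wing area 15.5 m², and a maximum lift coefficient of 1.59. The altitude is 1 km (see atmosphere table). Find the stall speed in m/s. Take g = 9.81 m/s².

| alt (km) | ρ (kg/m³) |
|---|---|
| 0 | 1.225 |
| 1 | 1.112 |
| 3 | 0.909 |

V_stall = 27.3 m/s

At 1 km, from the table: ρ = 1.112 kg/m³.
At stall, lift equals weight: L = W = m·g = 1040 × 9.81 = 10200 N.
V_stall = √(2W/(ρ·S·CL,max)) = √(2 × 10200 / (1.112 × 15.5 × 1.59))
V_stall = √744.6 = 27.3 m/s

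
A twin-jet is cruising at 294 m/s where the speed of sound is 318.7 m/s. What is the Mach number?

M = 0.922

M = v/a = 294 / 318.7 = 0.922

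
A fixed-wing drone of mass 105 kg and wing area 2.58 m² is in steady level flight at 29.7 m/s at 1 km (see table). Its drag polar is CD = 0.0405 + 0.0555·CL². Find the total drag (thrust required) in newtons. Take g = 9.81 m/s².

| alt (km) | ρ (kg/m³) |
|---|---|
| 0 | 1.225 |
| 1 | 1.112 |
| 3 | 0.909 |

D = 97.8 N

At 1 km, from the table: ρ = 1.112 kg/m³.
In steady level flight, lift balances weight: W = mg = 105 × 9.81 = 1030 N.
Dynamic pressure q = 0.5 × 1.112 × 29.7² = 490.4 Pa.
CL = W/(q·S) = 1030 / (490.4 × 2.58) = 0.814.
CD = 0.0405 + 0.0555 × 0.814² = 0.07728.
D = q·S·CD = 490.4 × 2.58 × 0.07728 = 97.78 N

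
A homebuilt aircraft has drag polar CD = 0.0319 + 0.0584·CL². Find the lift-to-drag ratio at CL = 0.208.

CD = 0.0319 + 0.0584 × 0.208² = 0.03443
L/D = CL/CD = 0.208 / 0.03443 = 6.04

L/D = 6.04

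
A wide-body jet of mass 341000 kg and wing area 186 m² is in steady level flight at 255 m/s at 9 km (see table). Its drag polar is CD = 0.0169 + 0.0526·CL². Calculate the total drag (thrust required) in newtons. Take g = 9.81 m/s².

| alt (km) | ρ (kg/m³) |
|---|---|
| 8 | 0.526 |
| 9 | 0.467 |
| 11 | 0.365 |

D = 2.56×10^5 N

At 9 km, from the table: ρ = 0.467 kg/m³.
Weight W = mg = 341000 × 9.81 = 3.3452×10^6 N; in level flight L = W.
q = ½ρv² = ½ × 0.467 × 255² = 15180 Pa.
CL = W/(q·S) = 3.3452×10^6 / (15180 × 186) = 1.185.
CD = 0.0169 + 0.0526 × 1.185² = 0.0907.
D = q·S·CD = 15180 × 186 × 0.0907 = 2.562×10^5 N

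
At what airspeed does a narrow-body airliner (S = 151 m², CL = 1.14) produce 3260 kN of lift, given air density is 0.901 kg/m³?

v = 205 m/s

L = ½ρv²S·CL ⇒ v = √(2L/(ρ·S·CL))
v = √(2 × 3.26×10^6 / (0.901 × 151 × 1.14)) = √42040 = 205 m/s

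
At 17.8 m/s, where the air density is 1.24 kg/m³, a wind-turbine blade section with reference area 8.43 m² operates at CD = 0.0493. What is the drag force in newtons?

Dynamic pressure q = ½ρv² = ½ × 1.24 × 17.8² = 196.4 Pa.
D = q·S·CD = 196.4 × 8.43 × 0.0493 = 81.6 N

D = 81.6 N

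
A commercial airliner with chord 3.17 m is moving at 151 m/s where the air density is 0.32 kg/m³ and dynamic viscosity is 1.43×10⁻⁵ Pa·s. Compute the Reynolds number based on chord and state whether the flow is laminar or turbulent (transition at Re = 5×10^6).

Re = ρ·v·c/μ = 0.32 × 151 × 3.17 / (1.43×10⁻⁵) = 1.07×10^7
Since 1.07×10^7 > 5×10^6, the flow is turbulent.

Re = 1.07×10^7 (turbulent)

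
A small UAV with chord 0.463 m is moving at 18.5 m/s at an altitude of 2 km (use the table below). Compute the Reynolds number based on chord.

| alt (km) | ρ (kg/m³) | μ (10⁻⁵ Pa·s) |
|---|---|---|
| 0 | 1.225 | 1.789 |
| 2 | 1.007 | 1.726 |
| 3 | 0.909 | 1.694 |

At 2 km, from the table: ρ = 1.007 kg/m³, μ = 1.726×10⁻⁵ Pa·s.
Re = ρ·v·c/μ = 1.007 × 18.5 × 0.463 / (1.726×10⁻⁵) = 5×10^5

Re = 5×10^5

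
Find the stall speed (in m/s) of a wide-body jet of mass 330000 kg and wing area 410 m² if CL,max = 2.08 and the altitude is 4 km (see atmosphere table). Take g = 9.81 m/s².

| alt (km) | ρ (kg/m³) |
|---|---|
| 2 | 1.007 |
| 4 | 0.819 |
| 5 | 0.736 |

V_stall = 96.3 m/s

At 4 km, from the table: ρ = 0.819 kg/m³.
At stall, lift equals weight: L = W = m·g = 330000 × 9.81 = 3.237×10^6 N.
From L = ½ρV²S·CL,max = W: V_stall = √(2W/(ρSCL,max)) = √(2·3.237×10^6/(0.819·410·2.08))
V_stall = √9270 = 96.3 m/s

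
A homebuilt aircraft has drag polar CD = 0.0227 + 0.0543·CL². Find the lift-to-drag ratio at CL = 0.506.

CD = 0.0227 + 0.0543 × 0.506² = 0.0366
L/D = CL/CD = 0.506 / 0.0366 = 13.8

L/D = 13.8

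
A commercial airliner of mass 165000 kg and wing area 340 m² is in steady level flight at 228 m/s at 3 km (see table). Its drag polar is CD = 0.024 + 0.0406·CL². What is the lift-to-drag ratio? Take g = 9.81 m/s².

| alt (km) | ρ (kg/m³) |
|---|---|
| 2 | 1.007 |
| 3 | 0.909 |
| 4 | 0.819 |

L/D = 7.86

At 3 km, from the table: ρ = 0.909 kg/m³.
Level flight ⇒ L = W = m·g = 165000 × 9.81 = 1.6186×10^6 N.
Dynamic pressure q = 0.5 × 0.909 × 228² = 23630 Pa.
CL = 2W/(ρv²S) = 2×1.6186×10^6/(0.909×228²×340) = 0.2015.
CD = 0.024 + 0.0406 × 0.2015² = 0.02565.
L/D = CL/CD = 0.2015 / 0.02565 = 7.86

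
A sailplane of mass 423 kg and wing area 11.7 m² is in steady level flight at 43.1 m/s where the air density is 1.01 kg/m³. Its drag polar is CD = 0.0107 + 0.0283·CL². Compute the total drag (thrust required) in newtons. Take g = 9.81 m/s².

D = 162 N

Level flight ⇒ L = W = m·g = 423 × 9.81 = 4149.6 N.
q = ½ρv² = ½ × 1.01 × 43.1² = 938.1 Pa.
Required CL = L/(qS) = 4149.6/(938.1·11.7) = 0.3781.
CD = 0.0107 + 0.0283 × 0.3781² = 0.01475.
D = q·S·CD = 938.1 × 11.7 × 0.01475 = 161.8 N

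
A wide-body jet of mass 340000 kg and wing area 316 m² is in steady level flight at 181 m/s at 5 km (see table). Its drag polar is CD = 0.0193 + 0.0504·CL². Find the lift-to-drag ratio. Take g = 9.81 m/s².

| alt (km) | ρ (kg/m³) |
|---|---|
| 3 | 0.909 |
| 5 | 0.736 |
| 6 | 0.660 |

At 5 km, from the table: ρ = 0.736 kg/m³.
Level flight ⇒ L = W = m·g = 340000 × 9.81 = 3.3354×10^6 N.
q = ½ρv² = ½ × 0.736 × 181² = 12060 Pa.
Required CL = L/(qS) = 3.3354×10^6/(12060·316) = 0.8755.
CD = 0.0193 + 0.0504 × 0.8755² = 0.05793.
L/D = CL/CD = 0.8755 / 0.05793 = 15.1

L/D = 15.1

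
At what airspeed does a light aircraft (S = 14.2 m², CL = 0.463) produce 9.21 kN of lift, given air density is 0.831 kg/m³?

v = 58.1 m/s

L = ½ρv²S·CL ⇒ v = √(2L/(ρ·S·CL))
v = √(2 × 9210 / (0.831 × 14.2 × 0.463)) = √3371 = 58.1 m/s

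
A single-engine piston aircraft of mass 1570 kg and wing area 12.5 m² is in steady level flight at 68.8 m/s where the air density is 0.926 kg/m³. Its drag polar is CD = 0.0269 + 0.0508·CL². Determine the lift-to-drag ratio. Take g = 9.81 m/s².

Weight W = mg = 1570 × 9.81 = 15402 N; in level flight L = W.
q = ½ρv² = ½ × 0.926 × 68.8² = 2192 Pa.
CL = 2W/(ρv²S) = 2×15402/(0.926×68.8²×12.5) = 0.5622.
CD = 0.0269 + 0.0508 × 0.5622² = 0.04296.
L/D = CL/CD = 0.5622 / 0.04296 = 13.1

L/D = 13.1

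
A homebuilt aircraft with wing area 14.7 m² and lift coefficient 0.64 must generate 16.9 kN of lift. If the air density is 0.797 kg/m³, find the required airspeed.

v = 67.1 m/s

L = ½ρv²S·CL ⇒ v = √(2L/(ρ·S·CL))
v = √(2 × 16900 / (0.797 × 14.7 × 0.64)) = √4508 = 67.1 m/s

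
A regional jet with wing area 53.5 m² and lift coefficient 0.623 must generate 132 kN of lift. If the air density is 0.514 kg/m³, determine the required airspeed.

L = ½ρv²S·CL ⇒ v = √(2L/(ρ·S·CL))
v = √(2 × 1.32×10^5 / (0.514 × 53.5 × 0.623)) = √15410 = 124 m/s

v = 124 m/s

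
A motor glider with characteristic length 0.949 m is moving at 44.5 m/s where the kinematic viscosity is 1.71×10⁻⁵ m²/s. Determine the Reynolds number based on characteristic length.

Re = v·c/ν = 44.5 × 0.949 / (1.71×10⁻⁵) = 2.47×10^6

Re = 2.47×10^6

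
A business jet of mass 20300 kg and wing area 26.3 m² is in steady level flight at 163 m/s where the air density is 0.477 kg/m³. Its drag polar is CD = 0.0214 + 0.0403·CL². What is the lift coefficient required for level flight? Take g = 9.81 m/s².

In steady level flight, lift balances weight: W = mg = 20300 × 9.81 = 1.9914×10^5 N.
q = ½ρv² = ½ × 0.477 × 163² = 6337 Pa.
CL = W/(q·S) = 1.9914×10^5 / (6337 × 26.3) = 1.195.

CL = 1.19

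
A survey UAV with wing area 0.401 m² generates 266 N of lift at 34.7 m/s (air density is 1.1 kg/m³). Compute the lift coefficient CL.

CL = 1

From L = ½ρv²S·CL, rearranging gives CL = 2L/(ρv²S).
CL = 2 × 266 / (1.1 × 34.7² × 0.401) = 1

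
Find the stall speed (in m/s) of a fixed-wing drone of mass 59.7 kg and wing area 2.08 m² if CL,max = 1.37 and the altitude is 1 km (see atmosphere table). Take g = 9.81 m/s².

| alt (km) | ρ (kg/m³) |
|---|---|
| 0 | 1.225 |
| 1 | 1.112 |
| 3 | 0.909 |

At 1 km, from the table: ρ = 1.112 kg/m³.
At stall, lift equals weight: L = W = m·g = 59.7 × 9.81 = 585.7 N.
From L = ½ρV²S·CL,max = W: V_stall = √(2W/(ρSCL,max)) = √(2·585.7/(1.112·2.08·1.37))
V_stall = √369.6 = 19.2 m/s

V_stall = 19.2 m/s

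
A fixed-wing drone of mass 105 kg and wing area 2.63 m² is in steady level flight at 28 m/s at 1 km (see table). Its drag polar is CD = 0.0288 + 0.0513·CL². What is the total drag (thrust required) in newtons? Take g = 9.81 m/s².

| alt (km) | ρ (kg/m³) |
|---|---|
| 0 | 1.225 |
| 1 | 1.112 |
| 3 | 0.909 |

D = 80.5 N

At 1 km, from the table: ρ = 1.112 kg/m³.
Level flight ⇒ L = W = m·g = 105 × 9.81 = 1030 N.
q = ½ρv² = ½ × 1.112 × 28² = 435.9 Pa.
Required CL = L/(qS) = 1030/(435.9·2.63) = 0.8985.
CD = 0.0288 + 0.0513 × 0.8985² = 0.07021.
D = q·S·CD = 435.9 × 2.63 × 0.07021 = 80.49 N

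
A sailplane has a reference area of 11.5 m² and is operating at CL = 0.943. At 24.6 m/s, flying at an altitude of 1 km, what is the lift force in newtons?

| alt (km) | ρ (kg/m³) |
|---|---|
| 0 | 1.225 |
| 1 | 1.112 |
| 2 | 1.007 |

At 1 km, from the table: ρ = 1.112 kg/m³.
L = ½ρv²S·CL = ½ × 1.112 × 24.6² × 11.5 × 0.943 = 3650 N

L = 3650 N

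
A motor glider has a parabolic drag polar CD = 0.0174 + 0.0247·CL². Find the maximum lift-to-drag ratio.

(L/D)max = 24.1

For CD = CD0 + K·CL², (L/D)max occurs at CL* = √(CD0/K) and equals 1/(2√(K·CD0)).
(L/D)max = 1/(2√(0.0247 × 0.0174)) = 1/(2 × 0.02073) = 24.1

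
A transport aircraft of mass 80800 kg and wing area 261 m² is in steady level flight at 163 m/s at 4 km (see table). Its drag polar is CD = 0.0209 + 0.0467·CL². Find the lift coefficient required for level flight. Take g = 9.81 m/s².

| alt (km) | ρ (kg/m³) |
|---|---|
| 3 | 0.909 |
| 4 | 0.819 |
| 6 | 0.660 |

At 4 km, from the table: ρ = 0.819 kg/m³.
Weight W = mg = 80800 × 9.81 = 7.9265×10^5 N; in level flight L = W.
q = ½ρv² = ½ × 0.819 × 163² = 10880 Pa.
CL = W/(q·S) = 7.9265×10^5 / (10880 × 261) = 0.2791.

CL = 0.279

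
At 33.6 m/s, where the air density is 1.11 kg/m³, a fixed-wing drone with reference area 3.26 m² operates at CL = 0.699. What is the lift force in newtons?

L = 1430 N

Dynamic pressure q = ½ρv² = ½ × 1.11 × 33.6² = 626.6 Pa.
L = q·S·CL = 626.6 × 3.26 × 0.699 = 1430 N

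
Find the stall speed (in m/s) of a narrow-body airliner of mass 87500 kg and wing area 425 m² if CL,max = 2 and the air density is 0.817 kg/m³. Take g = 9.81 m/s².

Weight W = mg = 87500 × 9.81 = 8.584×10^5 N.
V_stall = √(2W/(ρ·S·CL,max)) = √(2 × 8.584×10^5 / (0.817 × 425 × 2))
V_stall = √2472 = 49.7 m/s

V_stall = 49.7 m/s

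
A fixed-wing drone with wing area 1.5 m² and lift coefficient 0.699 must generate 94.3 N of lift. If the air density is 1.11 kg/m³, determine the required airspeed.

L = ½ρv²S·CL ⇒ v = √(2L/(ρ·S·CL))
v = √(2 × 94.3 / (1.11 × 1.5 × 0.699)) = √162.1 = 12.7 m/s

v = 12.7 m/s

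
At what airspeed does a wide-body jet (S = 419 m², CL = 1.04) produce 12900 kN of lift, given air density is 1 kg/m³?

v = 243 m/s

L = ½ρv²S·CL ⇒ v = √(2L/(ρ·S·CL))
v = √(2 × 1.29×10^7 / (1 × 419 × 1.04)) = √59210 = 243 m/s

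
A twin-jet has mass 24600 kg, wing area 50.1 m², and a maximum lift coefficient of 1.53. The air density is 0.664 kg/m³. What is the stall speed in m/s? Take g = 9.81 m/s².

Weight W = mg = 24600 × 9.81 = 2.413×10^5 N.
From L = ½ρV²S·CL,max = W: V_stall = √(2W/(ρSCL,max)) = √(2·2.413×10^5/(0.664·50.1·1.53))
V_stall = √9483 = 97.4 m/s

V_stall = 97.4 m/s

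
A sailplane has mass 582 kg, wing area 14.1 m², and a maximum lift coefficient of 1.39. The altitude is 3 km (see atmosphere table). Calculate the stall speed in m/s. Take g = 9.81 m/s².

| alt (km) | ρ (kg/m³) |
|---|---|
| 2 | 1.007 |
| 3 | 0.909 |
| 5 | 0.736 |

At 3 km, from the table: ρ = 0.909 kg/m³.
Stall occurs when L = W at CL,max. W = mg = 582 × 9.81 = 5709 N.
V_stall = √(2W/(ρ·S·CL,max)) = √(2 × 5709 / (0.909 × 14.1 × 1.39))
V_stall = √641 = 25.3 m/s

V_stall = 25.3 m/s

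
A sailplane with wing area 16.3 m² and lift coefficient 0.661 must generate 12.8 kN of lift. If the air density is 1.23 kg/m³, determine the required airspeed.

L = ½ρv²S·CL ⇒ v = √(2L/(ρ·S·CL))
v = √(2 × 12800 / (1.23 × 16.3 × 0.661)) = √1932 = 44 m/s

v = 44 m/s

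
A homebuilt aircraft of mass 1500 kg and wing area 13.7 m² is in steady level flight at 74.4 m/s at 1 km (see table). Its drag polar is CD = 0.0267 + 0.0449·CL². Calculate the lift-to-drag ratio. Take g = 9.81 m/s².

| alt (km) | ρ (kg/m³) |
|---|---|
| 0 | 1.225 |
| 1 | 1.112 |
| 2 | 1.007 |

At 1 km, from the table: ρ = 1.112 kg/m³.
Level flight ⇒ L = W = m·g = 1500 × 9.81 = 14715 N.
q = ½ρv² = ½ × 1.112 × 74.4² = 3078 Pa.
CL = W/(q·S) = 14715 / (3078 × 13.7) = 0.349.
CD = 0.0267 + 0.0449 × 0.349² = 0.03217.
L/D = CL/CD = 0.349 / 0.03217 = 10.8

L/D = 10.8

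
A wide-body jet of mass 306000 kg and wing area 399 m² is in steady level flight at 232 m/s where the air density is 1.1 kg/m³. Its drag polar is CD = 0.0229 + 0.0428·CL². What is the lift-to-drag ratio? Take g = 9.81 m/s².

In steady level flight, lift balances weight: W = mg = 306000 × 9.81 = 3.0019×10^6 N.
Dynamic pressure q = 0.5 × 1.1 × 232² = 29600 Pa.
Required CL = L/(qS) = 3.0019×10^6/(29600·399) = 0.2541.
CD = 0.0229 + 0.0428 × 0.2541² = 0.02566.
L/D = CL/CD = 0.2541 / 0.02566 = 9.9

L/D = 9.9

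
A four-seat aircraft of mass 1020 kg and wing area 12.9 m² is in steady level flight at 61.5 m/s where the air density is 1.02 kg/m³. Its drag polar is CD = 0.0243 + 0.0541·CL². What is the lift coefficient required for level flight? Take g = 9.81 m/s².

Level flight ⇒ L = W = m·g = 1020 × 9.81 = 10006 N.
q = ½ρv² = ½ × 1.02 × 61.5² = 1929 Pa.
CL = 2W/(ρv²S) = 2×10006/(1.02×61.5²×12.9) = 0.4021.

CL = 0.402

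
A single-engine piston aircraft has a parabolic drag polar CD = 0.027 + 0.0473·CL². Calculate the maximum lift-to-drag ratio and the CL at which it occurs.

For CD = CD0 + K·CL², (L/D)max occurs at CL* = √(CD0/K) and equals 1/(2√(K·CD0)).
(L/D)max = 1/(2√(0.0473 × 0.027)) = 1/(2 × 0.03574) = 14
CL* = √(0.027/0.0473) = 0.756

(L/D)max = 14, at CL = 0.756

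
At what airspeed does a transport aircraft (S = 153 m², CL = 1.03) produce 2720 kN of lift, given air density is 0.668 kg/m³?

v = 227 m/s

L = ½ρv²S·CL ⇒ v = √(2L/(ρ·S·CL))
v = √(2 × 2.72×10^6 / (0.668 × 153 × 1.03)) = √51680 = 227 m/s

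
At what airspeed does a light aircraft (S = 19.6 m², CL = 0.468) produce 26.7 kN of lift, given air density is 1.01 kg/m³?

v = 75.9 m/s

L = ½ρv²S·CL ⇒ v = √(2L/(ρ·S·CL))
v = √(2 × 26700 / (1.01 × 19.6 × 0.468)) = √5764 = 75.9 m/s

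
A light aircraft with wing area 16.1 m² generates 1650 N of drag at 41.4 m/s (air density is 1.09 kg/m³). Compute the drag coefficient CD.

From D = ½ρv²S·CD, rearranging gives CD = 2D/(ρv²S).
CD = 2 × 1650 / (1.09 × 41.4² × 16.1) = 0.11

CD = 0.11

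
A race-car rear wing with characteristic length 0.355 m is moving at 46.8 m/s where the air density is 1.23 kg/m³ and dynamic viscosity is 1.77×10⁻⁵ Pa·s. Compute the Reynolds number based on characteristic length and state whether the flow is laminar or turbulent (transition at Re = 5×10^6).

Re = 1.15×10^6 (laminar)

Re = ρ·v·c/μ = 1.23 × 46.8 × 0.355 / (1.77×10⁻⁵) = 1.15×10^6
Since 1.15×10^6 < 5×10^6, the flow is laminar.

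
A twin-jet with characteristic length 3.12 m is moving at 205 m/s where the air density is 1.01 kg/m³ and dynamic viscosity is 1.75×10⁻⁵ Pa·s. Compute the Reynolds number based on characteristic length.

Re = 3.69×10^7

Re = ρ·v·c/μ = 1.01 × 205 × 3.12 / (1.75×10⁻⁵) = 3.69×10^7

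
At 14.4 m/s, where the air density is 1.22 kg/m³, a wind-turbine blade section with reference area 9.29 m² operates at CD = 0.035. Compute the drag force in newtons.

Dynamic pressure q = ½ρv² = ½ × 1.22 × 14.4² = 126.5 Pa.
D = q·S·CD = 126.5 × 9.29 × 0.035 = 41.1 N

D = 41.1 N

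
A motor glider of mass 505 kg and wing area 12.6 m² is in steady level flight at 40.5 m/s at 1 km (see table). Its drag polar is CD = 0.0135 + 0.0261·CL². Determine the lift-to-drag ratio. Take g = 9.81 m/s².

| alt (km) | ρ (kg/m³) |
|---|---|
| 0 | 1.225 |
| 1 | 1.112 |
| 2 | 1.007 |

L/D = 23.5

At 1 km, from the table: ρ = 1.112 kg/m³.
Weight W = mg = 505 × 9.81 = 4954.1 N; in level flight L = W.
Dynamic pressure q = 0.5 × 1.112 × 40.5² = 912 Pa.
Required CL = L/(qS) = 4954.1/(912·12.6) = 0.4311.
CD = 0.0135 + 0.0261 × 0.4311² = 0.01835.
L/D = CL/CD = 0.4311 / 0.01835 = 23.5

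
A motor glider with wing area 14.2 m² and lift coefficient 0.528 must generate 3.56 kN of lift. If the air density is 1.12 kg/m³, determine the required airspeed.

v = 29.1 m/s

L = ½ρv²S·CL ⇒ v = √(2L/(ρ·S·CL))
v = √(2 × 3560 / (1.12 × 14.2 × 0.528)) = √847.9 = 29.1 m/s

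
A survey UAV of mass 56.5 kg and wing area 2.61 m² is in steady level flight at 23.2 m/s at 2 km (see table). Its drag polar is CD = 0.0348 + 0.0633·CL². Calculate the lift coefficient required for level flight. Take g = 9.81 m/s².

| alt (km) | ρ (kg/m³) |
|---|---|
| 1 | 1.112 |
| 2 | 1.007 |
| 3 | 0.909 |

At 2 km, from the table: ρ = 1.007 kg/m³.
Weight W = mg = 56.5 × 9.81 = 554.26 N; in level flight L = W.
q = ½ρv² = ½ × 1.007 × 23.2² = 271 Pa.
Required CL = L/(qS) = 554.26/(271·2.61) = 0.7836.

CL = 0.784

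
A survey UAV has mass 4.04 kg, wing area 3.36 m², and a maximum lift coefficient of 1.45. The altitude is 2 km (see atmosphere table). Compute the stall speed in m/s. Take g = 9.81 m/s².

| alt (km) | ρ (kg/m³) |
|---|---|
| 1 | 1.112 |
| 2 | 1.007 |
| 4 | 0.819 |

At 2 km, from the table: ρ = 1.007 kg/m³.
At stall, lift equals weight: L = W = m·g = 4.04 × 9.81 = 39.63 N.
V_stall = √(2W/(ρ·S·CL,max)) = √(2 × 39.63 / (1.007 × 3.36 × 1.45))
V_stall = √16.16 = 4.02 m/s

V_stall = 4.02 m/s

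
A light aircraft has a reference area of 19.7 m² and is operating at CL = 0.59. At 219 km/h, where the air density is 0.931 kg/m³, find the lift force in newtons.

L = 20000 N

Convert speed: v = 219 km/h ÷ 3.6 = 60.83 m/s.
L = ½ρv²S·CL = ½ × 0.931 × 60.83² × 19.7 × 0.59 = 20000 N ≈ 20 kN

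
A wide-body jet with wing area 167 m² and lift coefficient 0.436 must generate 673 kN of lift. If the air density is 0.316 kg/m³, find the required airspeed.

L = ½ρv²S·CL ⇒ v = √(2L/(ρ·S·CL))
v = √(2 × 6.73×10^5 / (0.316 × 167 × 0.436)) = √58500 = 242 m/s

v = 242 m/s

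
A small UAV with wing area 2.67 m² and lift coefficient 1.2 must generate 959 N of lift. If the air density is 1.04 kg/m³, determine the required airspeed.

L = ½ρv²S·CL ⇒ v = √(2L/(ρ·S·CL))
v = √(2 × 959 / (1.04 × 2.67 × 1.2)) = √575.6 = 24 m/s

v = 24 m/s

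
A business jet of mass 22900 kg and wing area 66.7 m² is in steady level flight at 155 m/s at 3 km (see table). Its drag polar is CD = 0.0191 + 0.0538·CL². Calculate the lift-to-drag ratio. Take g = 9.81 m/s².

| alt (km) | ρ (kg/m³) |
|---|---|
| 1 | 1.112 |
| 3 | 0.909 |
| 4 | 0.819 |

L/D = 12.7

At 3 km, from the table: ρ = 0.909 kg/m³.
Weight W = mg = 22900 × 9.81 = 2.2465×10^5 N; in level flight L = W.
q = ½ρv² = ½ × 0.909 × 155² = 10920 Pa.
CL = W/(q·S) = 2.2465×10^5 / (10920 × 66.7) = 0.3084.
CD = 0.0191 + 0.0538 × 0.3084² = 0.02422.
L/D = CL/CD = 0.3084 / 0.02422 = 12.7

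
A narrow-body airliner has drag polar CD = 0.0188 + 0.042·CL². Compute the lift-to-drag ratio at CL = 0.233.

CD = 0.0188 + 0.042 × 0.233² = 0.02108
L/D = CL/CD = 0.233 / 0.02108 = 11.1

L/D = 11.1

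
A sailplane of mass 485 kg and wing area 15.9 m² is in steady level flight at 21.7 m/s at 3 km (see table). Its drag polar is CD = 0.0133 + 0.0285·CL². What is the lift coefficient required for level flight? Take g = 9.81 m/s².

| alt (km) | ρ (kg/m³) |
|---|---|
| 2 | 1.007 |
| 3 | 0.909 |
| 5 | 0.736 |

CL = 1.4

At 3 km, from the table: ρ = 0.909 kg/m³.
Weight W = mg = 485 × 9.81 = 4757.9 N; in level flight L = W.
q = ½ρv² = ½ × 0.909 × 21.7² = 214 Pa.
CL = W/(q·S) = 4757.9 / (214 × 15.9) = 1.398.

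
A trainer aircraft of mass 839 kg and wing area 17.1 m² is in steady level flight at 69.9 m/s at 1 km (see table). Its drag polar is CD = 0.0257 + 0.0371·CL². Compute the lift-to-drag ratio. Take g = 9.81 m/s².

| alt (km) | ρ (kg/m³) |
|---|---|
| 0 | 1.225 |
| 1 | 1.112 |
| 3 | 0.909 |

At 1 km, from the table: ρ = 1.112 kg/m³.
In steady level flight, lift balances weight: W = mg = 839 × 9.81 = 8230.6 N.
q = ½ρv² = ½ × 1.112 × 69.9² = 2717 Pa.
CL = W/(q·S) = 8230.6 / (2717 × 17.1) = 0.1772.
CD = 0.0257 + 0.0371 × 0.1772² = 0.02686.
L/D = CL/CD = 0.1772 / 0.02686 = 6.6

L/D = 6.6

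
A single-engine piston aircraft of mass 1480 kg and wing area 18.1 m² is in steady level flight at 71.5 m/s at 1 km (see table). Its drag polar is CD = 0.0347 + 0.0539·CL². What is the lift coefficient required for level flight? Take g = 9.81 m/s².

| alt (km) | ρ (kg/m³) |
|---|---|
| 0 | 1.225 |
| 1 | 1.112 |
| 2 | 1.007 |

At 1 km, from the table: ρ = 1.112 kg/m³.
Level flight ⇒ L = W = m·g = 1480 × 9.81 = 14519 N.
q = ½ρv² = ½ × 1.112 × 71.5² = 2842 Pa.
CL = 2W/(ρv²S) = 2×14519/(1.112×71.5²×18.1) = 0.2822.

CL = 0.282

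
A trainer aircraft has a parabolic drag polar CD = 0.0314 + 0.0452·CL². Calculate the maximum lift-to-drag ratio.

(L/D)max = 13.3

For CD = CD0 + K·CL², (L/D)max occurs at CL* = √(CD0/K) and equals 1/(2√(K·CD0)).
(L/D)max = 1/(2√(0.0452 × 0.0314)) = 1/(2 × 0.03767) = 13.3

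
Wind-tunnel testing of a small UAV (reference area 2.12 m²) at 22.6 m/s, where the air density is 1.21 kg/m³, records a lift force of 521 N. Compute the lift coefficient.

CL = 0.795

From L = ½ρv²S·CL, rearranging gives CL = 2L/(ρv²S).
CL = 2 × 521 / (1.21 × 22.6² × 2.12) = 0.795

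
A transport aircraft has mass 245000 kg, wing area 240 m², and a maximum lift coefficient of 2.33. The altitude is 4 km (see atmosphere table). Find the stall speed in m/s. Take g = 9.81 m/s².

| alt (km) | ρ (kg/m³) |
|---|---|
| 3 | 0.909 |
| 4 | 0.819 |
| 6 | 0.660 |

V_stall = 102 m/s

At 4 km, from the table: ρ = 0.819 kg/m³.
At stall, lift equals weight: L = W = m·g = 245000 × 9.81 = 2.403×10^6 N.
V_stall = √(2W/(ρ·S·CL,max)) = √(2 × 2.403×10^6 / (0.819 × 240 × 2.33))
V_stall = √10500 = 102 m/s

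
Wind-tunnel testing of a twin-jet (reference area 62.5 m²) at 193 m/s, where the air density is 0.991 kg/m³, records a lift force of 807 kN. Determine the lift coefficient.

CL = 0.7

From L = ½ρv²S·CL, rearranging gives CL = 2L/(ρv²S).
CL = 2 × 8.07×10^5 / (0.991 × 193² × 62.5) = 0.7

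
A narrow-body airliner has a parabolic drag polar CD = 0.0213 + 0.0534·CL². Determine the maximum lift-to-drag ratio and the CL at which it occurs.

For CD = CD0 + K·CL², (L/D)max occurs at CL* = √(CD0/K) and equals 1/(2√(K·CD0)).
(L/D)max = 1/(2√(0.0534 × 0.0213)) = 1/(2 × 0.03373) = 14.8
CL* = √(0.0213/0.0534) = 0.632

(L/D)max = 14.8, at CL = 0.632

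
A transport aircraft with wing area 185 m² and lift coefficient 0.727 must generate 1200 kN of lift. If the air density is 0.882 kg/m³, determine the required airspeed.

v = 142 m/s

L = ½ρv²S·CL ⇒ v = √(2L/(ρ·S·CL))
v = √(2 × 1.2×10^6 / (0.882 × 185 × 0.727)) = √20230 = 142 m/s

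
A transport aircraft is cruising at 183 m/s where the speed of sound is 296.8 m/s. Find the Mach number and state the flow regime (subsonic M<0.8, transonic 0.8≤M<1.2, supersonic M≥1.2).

M = 0.617 (subsonic)

M = v/a = 183 / 296.8 = 0.617
M = 0.617 → subsonic.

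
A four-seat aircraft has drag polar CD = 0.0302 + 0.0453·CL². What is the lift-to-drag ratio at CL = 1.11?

CD = 0.0302 + 0.0453 × 1.11² = 0.08601
L/D = CL/CD = 1.11 / 0.08601 = 12.9

L/D = 12.9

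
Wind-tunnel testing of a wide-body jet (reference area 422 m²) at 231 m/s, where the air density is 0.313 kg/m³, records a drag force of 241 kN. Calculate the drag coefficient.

CD = 0.0684

From D = ½ρv²S·CD, rearranging gives CD = 2D/(ρv²S).
CD = 2 × 2.41×10^5 / (0.313 × 231² × 422) = 0.0684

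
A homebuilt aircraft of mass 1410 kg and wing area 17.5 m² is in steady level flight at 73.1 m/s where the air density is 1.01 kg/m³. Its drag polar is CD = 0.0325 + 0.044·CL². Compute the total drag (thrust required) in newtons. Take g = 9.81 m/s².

Level flight ⇒ L = W = m·g = 1410 × 9.81 = 13832 N.
q = ½ρv² = ½ × 1.01 × 73.1² = 2699 Pa.
CL = W/(q·S) = 13832 / (2699 × 17.5) = 0.2929.
CD = 0.0325 + 0.044 × 0.2929² = 0.03627.
D = q·S·CD = 2699 × 17.5 × 0.03627 = 1713 N

D = 1710 N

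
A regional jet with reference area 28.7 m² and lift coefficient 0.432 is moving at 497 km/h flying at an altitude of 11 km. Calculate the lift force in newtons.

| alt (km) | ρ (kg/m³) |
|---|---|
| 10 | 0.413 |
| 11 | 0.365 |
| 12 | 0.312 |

L = 43100 N

At 11 km, from the table: ρ = 0.365 kg/m³.
Convert speed: v = 497 km/h ÷ 3.6 = 138.1 m/s.
Dynamic pressure q = ½ρv² = ½ × 0.365 × 138.1² = 3478 Pa.
L = q·S·CL = 3478 × 28.7 × 0.432 = 43100 N ≈ 43.1 kN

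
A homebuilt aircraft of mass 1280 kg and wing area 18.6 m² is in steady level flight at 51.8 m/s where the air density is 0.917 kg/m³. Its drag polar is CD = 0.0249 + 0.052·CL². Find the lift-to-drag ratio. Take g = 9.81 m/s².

Weight W = mg = 1280 × 9.81 = 12557 N; in level flight L = W.
Dynamic pressure q = 0.5 × 0.917 × 51.8² = 1230 Pa.
CL = W/(q·S) = 12557 / (1230 × 18.6) = 0.5487.
CD = 0.0249 + 0.052 × 0.5487² = 0.04056.
L/D = CL/CD = 0.5487 / 0.04056 = 13.5

L/D = 13.5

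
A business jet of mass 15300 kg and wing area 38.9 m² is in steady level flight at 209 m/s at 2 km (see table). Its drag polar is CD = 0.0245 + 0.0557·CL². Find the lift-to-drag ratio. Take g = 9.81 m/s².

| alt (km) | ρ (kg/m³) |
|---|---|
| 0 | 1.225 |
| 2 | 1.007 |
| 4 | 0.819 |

L/D = 6.69

At 2 km, from the table: ρ = 1.007 kg/m³.
In steady level flight, lift balances weight: W = mg = 15300 × 9.81 = 1.5009×10^5 N.
Dynamic pressure q = 0.5 × 1.007 × 209² = 21990 Pa.
Required CL = L/(qS) = 1.5009×10^5/(21990·38.9) = 0.1754.
CD = 0.0245 + 0.0557 × 0.1754² = 0.02621.
L/D = CL/CD = 0.1754 / 0.02621 = 6.69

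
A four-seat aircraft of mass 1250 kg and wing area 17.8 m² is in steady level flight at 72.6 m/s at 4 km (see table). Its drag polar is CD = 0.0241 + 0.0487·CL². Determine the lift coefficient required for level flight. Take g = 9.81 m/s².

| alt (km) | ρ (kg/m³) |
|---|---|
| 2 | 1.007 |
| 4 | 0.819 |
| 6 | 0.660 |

At 4 km, from the table: ρ = 0.819 kg/m³.
In steady level flight, lift balances weight: W = mg = 1250 × 9.81 = 12262 N.
q = ½ρv² = ½ × 0.819 × 72.6² = 2158 Pa.
Required CL = L/(qS) = 12262/(2158·17.8) = 0.3192.

CL = 0.319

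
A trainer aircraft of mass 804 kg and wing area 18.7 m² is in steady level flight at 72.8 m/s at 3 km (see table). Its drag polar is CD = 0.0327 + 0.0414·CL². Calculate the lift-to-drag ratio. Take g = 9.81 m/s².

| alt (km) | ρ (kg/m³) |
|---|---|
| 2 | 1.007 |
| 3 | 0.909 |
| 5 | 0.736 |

L/D = 5.15

At 3 km, from the table: ρ = 0.909 kg/m³.
In steady level flight, lift balances weight: W = mg = 804 × 9.81 = 7887.2 N.
q = ½ρv² = ½ × 0.909 × 72.8² = 2409 Pa.
CL = 2W/(ρv²S) = 2×7887.2/(0.909×72.8²×18.7) = 0.1751.
CD = 0.0327 + 0.0414 × 0.1751² = 0.03397.
L/D = CL/CD = 0.1751 / 0.03397 = 5.15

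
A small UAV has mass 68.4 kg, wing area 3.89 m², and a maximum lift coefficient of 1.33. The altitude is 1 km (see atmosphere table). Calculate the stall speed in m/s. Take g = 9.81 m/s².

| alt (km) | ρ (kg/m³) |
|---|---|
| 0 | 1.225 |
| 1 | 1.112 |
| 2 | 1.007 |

At 1 km, from the table: ρ = 1.112 kg/m³.
Stall occurs when L = W at CL,max. W = mg = 68.4 × 9.81 = 671 N.
From L = ½ρV²S·CL,max = W: V_stall = √(2W/(ρSCL,max)) = √(2·671/(1.112·3.89·1.33))
V_stall = √233.3 = 15.3 m/s

V_stall = 15.3 m/s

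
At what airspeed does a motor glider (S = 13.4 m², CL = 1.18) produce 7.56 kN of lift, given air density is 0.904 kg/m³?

L = ½ρv²S·CL ⇒ v = √(2L/(ρ·S·CL))
v = √(2 × 7560 / (0.904 × 13.4 × 1.18)) = √1058 = 32.5 m/s

v = 32.5 m/s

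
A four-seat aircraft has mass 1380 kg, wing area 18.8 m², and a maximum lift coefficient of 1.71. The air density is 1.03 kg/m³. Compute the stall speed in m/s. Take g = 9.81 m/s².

Weight W = mg = 1380 × 9.81 = 13540 N.
V_stall = √(2W/(ρ·S·CL,max)) = √(2 × 13540 / (1.03 × 18.8 × 1.71))
V_stall = √817.7 = 28.6 m/s

V_stall = 28.6 m/s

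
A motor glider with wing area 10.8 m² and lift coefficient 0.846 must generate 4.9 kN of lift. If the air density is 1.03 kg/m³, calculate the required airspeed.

L = ½ρv²S·CL ⇒ v = √(2L/(ρ·S·CL))
v = √(2 × 4900 / (1.03 × 10.8 × 0.846)) = √1041 = 32.3 m/s

v = 32.3 m/s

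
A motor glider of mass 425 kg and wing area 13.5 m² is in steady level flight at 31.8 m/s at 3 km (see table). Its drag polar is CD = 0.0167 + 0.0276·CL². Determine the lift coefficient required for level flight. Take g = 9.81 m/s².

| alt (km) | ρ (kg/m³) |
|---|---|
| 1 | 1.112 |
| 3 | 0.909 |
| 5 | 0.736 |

At 3 km, from the table: ρ = 0.909 kg/m³.
In steady level flight, lift balances weight: W = mg = 425 × 9.81 = 4169.2 N.
q = ½ρv² = ½ × 0.909 × 31.8² = 459.6 Pa.
CL = 2W/(ρv²S) = 2×4169.2/(0.909×31.8²×13.5) = 0.6719.

CL = 0.672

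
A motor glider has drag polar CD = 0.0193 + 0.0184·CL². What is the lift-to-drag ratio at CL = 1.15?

L/D = 26.4

CD = 0.0193 + 0.0184 × 1.15² = 0.04363
L/D = CL/CD = 1.15 / 0.04363 = 26.4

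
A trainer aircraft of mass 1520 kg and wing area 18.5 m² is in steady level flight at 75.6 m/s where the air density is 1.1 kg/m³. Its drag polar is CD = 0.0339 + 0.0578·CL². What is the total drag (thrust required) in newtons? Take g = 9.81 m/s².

Weight W = mg = 1520 × 9.81 = 14911 N; in level flight L = W.
Dynamic pressure q = 0.5 × 1.1 × 75.6² = 3143 Pa.
Required CL = L/(qS) = 14911/(3143·18.5) = 0.2564.
CD = 0.0339 + 0.0578 × 0.2564² = 0.0377.
D = q·S·CD = 3143 × 18.5 × 0.0377 = 2192 N

D = 2190 N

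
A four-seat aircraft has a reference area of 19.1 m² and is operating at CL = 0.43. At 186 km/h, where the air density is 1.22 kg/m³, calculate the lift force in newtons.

L = 13400 N

Convert speed: v = 186 km/h ÷ 3.6 = 51.67 m/s.
Dynamic pressure q = ½ρv² = ½ × 1.22 × 51.67² = 1628 Pa.
L = q·S·CL = 1628 × 19.1 × 0.43 = 13400 N ≈ 13.4 kN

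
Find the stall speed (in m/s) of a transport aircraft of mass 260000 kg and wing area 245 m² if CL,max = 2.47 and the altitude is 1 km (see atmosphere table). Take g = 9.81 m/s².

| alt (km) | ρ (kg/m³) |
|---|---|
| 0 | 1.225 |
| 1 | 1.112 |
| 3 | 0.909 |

V_stall = 87.1 m/s

At 1 km, from the table: ρ = 1.112 kg/m³.
Stall occurs when L = W at CL,max. W = mg = 260000 × 9.81 = 2.551×10^6 N.
V_stall = √(2W/(ρ·S·CL,max)) = √(2 × 2.551×10^6 / (1.112 × 245 × 2.47))
V_stall = √7581 = 87.1 m/s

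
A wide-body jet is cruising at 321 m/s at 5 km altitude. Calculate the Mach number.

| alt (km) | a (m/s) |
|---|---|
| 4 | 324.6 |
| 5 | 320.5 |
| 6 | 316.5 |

M = 1

At 5 km, from the table: a = 320.5 m/s.
M = v/a = 321 / 320.5 = 1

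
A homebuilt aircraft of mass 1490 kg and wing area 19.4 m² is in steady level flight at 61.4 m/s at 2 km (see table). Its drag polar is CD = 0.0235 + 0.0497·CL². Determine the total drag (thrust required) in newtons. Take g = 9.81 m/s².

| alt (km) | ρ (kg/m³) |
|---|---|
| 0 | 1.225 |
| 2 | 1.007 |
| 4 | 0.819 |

D = 1150 N

At 2 km, from the table: ρ = 1.007 kg/m³.
In steady level flight, lift balances weight: W = mg = 1490 × 9.81 = 14617 N.
q = ½ρv² = ½ × 1.007 × 61.4² = 1898 Pa.
Required CL = L/(qS) = 14617/(1898·19.4) = 0.3969.
CD = 0.0235 + 0.0497 × 0.3969² = 0.03133.
D = q·S·CD = 1898 × 19.4 × 0.03133 = 1154 N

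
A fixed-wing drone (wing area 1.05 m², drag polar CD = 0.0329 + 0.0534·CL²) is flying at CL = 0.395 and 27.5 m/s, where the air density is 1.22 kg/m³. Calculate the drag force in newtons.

D = 20 N

CD = 0.0329 + 0.0534 × 0.395² = 0.04123
D = ½ρv²S·CD = ½ × 1.22 × 27.5² × 1.05 × 0.04123 = 20 N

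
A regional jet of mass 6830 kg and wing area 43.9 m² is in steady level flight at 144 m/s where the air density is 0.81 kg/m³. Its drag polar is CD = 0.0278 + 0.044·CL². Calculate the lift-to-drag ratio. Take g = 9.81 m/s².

Weight W = mg = 6830 × 9.81 = 67002 N; in level flight L = W.
Dynamic pressure q = 0.5 × 0.81 × 144² = 8398 Pa.
CL = 2W/(ρv²S) = 2×67002/(0.81×144²×43.9) = 0.1817.
CD = 0.0278 + 0.044 × 0.1817² = 0.02925.
L/D = CL/CD = 0.1817 / 0.02925 = 6.21

L/D = 6.21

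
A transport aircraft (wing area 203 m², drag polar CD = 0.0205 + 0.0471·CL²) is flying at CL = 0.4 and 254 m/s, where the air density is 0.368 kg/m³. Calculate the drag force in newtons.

CD = 0.0205 + 0.0471 × 0.4² = 0.02804
D = ½ρv²S·CD = ½ × 0.368 × 254² × 203 × 0.02804 = 67600 N

D = 67600 N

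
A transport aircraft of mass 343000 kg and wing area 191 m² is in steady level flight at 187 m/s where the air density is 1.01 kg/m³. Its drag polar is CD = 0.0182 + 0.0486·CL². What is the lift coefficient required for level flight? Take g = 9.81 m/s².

CL = 0.998

Weight W = mg = 343000 × 9.81 = 3.3648×10^6 N; in level flight L = W.
Dynamic pressure q = 0.5 × 1.01 × 187² = 17660 Pa.
CL = W/(q·S) = 3.3648×10^6 / (17660 × 191) = 0.9976.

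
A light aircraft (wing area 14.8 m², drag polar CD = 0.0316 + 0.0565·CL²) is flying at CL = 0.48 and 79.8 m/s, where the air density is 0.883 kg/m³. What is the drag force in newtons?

CD = 0.0316 + 0.0565 × 0.48² = 0.04462
D = ½ρv²S·CD = ½ × 0.883 × 79.8² × 14.8 × 0.04462 = 1860 N

D = 1860 N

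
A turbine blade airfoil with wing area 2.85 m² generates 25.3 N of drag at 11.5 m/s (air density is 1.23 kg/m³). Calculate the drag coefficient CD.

From D = ½ρv²S·CD, rearranging gives CD = 2D/(ρv²S).
CD = 2 × 25.3 / (1.23 × 11.5² × 2.85) = 0.109

CD = 0.109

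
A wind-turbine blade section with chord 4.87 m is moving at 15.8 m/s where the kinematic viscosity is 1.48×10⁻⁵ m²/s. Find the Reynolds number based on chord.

Re = v·c/ν = 15.8 × 4.87 / (1.48×10⁻⁵) = 5.2×10^6

Re = 5.2×10^6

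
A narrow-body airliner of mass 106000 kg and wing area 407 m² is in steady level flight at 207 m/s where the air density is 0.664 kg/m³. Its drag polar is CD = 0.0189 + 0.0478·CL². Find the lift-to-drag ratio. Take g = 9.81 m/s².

L/D = 8.79

In steady level flight, lift balances weight: W = mg = 106000 × 9.81 = 1.0399×10^6 N.
Dynamic pressure q = 0.5 × 0.664 × 207² = 14230 Pa.
CL = 2W/(ρv²S) = 2×1.0399×10^6/(0.664×207²×407) = 0.1796.
CD = 0.0189 + 0.0478 × 0.1796² = 0.02044.
L/D = CL/CD = 0.1796 / 0.02044 = 8.79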